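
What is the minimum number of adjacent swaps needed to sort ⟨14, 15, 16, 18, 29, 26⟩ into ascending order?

Minimum adjacent swaps = number of inversions (each swap of adjacent out-of-order elements removes one inversion and no swap can remove more).
Count inversions — for each element, later elements that are smaller:
14: none → 0
15: none → 0
16: none → 0
18: none → 0
29: 26 → 1
26: none → 0
Total inversions: 0 + 0 + 0 + 0 + 1 + 0 = 1

1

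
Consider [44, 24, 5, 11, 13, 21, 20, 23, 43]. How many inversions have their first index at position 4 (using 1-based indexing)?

0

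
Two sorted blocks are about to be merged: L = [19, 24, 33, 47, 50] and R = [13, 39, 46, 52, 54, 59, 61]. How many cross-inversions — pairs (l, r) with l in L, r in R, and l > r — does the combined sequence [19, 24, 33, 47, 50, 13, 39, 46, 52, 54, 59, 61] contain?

9

Count, for every r in R, how many entries of L exceed r:
r = 13: 19, 24, 33, 47, 50 → 5
r = 39: 47, 50 → 2
r = 46: 47, 50 → 2
r = 52: none → 0
r = 54: none → 0
r = 59: none → 0
r = 61: none → 0
Cross-inversions: 5 + 2 + 2 + 0 + 0 + 0 + 0 = 9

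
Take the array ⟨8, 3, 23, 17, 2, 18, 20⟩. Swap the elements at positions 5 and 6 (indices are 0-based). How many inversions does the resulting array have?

9

Positions 5 and 6 hold 18 and 20; after swapping, the array is [8, 3, 23, 17, 2, 20, 18].
For each element, count later entries that are smaller:
8 → 3, 2 → 2
3 → 2 → 1
23 → 17, 2, 20, 18 → 4
17 → 2 → 1
2 → none → 0
20 → 18 → 1
18 → none → 0
Sum: 2 + 1 + 4 + 1 + 0 + 1 + 0 = 9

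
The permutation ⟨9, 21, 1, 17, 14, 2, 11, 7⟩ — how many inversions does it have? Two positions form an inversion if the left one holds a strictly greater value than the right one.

Sweep left to right; for each value list the smaller values that follow it:
9 → 1, 2, 7 → 3
21 → 1, 17, 14, 2, 11, 7 → 6
1 → none → 0
17 → 14, 2, 11, 7 → 4
14 → 2, 11, 7 → 3
2 → none → 0
11 → 7 → 1
7 → none → 0
Sum: 3 + 6 + 0 + 4 + 3 + 0 + 1 + 0 = 17

Inversions: 17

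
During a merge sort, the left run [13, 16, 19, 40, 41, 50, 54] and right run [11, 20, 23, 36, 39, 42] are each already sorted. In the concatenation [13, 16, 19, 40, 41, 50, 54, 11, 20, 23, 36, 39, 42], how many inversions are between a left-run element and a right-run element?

Count, for every r in R, how many entries of L exceed r:
r = 11: 13, 16, 19, 40, 41, 50, 54 → 7
r = 20: 40, 41, 50, 54 → 4
r = 23: 40, 41, 50, 54 → 4
r = 36: 40, 41, 50, 54 → 4
r = 39: 40, 41, 50, 54 → 4
r = 42: 50, 54 → 2
Cross-inversions: 7 + 4 + 4 + 4 + 4 + 2 = 25

25 cross-inversions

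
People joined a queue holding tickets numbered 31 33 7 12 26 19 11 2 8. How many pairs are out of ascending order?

Count, for each position, how many later elements it exceeds:
31 → 7, 12, 26, 19, 11, 2, 8 → 7
33 → 7, 12, 26, 19, 11, 2, 8 → 7
7 → 2 → 1
12 → 11, 2, 8 → 3
26 → 19, 11, 2, 8 → 4
19 → 11, 2, 8 → 3
11 → 2, 8 → 2
2 → none → 0
8 → none → 0
Sum: 7 + 7 + 1 + 3 + 4 + 3 + 2 + 0 + 0 = 27

27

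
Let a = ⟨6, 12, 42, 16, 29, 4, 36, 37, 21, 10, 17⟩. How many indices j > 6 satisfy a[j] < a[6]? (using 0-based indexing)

3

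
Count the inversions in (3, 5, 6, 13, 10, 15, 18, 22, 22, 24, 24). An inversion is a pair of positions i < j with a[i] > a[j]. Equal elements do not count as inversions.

Inversions: 1

Element-by-element contributions:
3 → none → 0
5 → none → 0
6 → none → 0
13 → 10 → 1
10 → none → 0
15 → none → 0
18 → none → 0
22 → none → 0
22 → none → 0
24 → none → 0
24 → none → 0
Sum: 0 + 0 + 0 + 1 + 0 + 0 + 0 + 0 + 0 + 0 + 0 = 1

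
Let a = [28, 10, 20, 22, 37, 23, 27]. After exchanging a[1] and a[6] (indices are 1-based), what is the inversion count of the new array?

6

Positions 1 and 6 hold 28 and 23; after swapping, the array is [23, 10, 20, 22, 37, 28, 27].
Sweep left to right; for each value list the smaller values that follow it:
23: 3
10: 0
20: 0
22: 0
37: 2
28: 1
27: 0
Sum: 3 + 0 + 0 + 0 + 2 + 1 + 0 = 6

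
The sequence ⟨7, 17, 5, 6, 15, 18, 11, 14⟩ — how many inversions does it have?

There are 11 inversions.

Count, for each position, how many later elements it exceeds:
7: 2
17: 5
5: 0
6: 0
15: 2
18: 2
11: 0
14: 0
Sum: 2 + 5 + 0 + 0 + 2 + 2 + 0 + 0 = 11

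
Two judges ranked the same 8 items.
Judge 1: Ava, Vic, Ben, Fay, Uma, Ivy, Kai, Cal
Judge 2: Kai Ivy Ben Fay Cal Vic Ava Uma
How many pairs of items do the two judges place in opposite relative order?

Assign each item its position (1..8) in the first ordering, then rewrite the second ordering as that position sequence:
positions: Ava→1, Vic→2, Ben→3, Fay→4, Uma→5, Ivy→6, Kai→7, Cal→8
second ordering as positions: [7, 6, 3, 4, 8, 2, 1, 5]
Discordant pairs = inversions in this position sequence.
7: 6, 3, 4, 2, 1, 5 → 6
6: 3, 4, 2, 1, 5 → 5
3: 2, 1 → 2
4: 2, 1 → 2
8: 2, 1, 5 → 3
2: 1 → 1
1: 0
5: 0
Total: 6 + 5 + 2 + 2 + 3 + 1 + 0 + 0 = 19

19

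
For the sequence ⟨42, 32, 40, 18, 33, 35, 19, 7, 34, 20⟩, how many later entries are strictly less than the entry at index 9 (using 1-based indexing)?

1

The element at index 9 is 34.
Elements after it: 20
Those smaller than 34: 20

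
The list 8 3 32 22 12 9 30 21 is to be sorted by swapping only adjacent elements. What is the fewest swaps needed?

11 adjacent swaps

The minimum number of adjacent swaps to sort an array equals its inversion count, since every such swap removes exactly one inversion.
Count inversions — for each element, later elements that are smaller:
8: 3 → 1
3: none → 0
32: 22, 12, 9, 30, 21 → 5
22: 12, 9, 21 → 3
12: 9 → 1
9: none → 0
30: 21 → 1
21: none → 0
Total inversions: 1 + 0 + 5 + 3 + 1 + 0 + 1 + 0 = 11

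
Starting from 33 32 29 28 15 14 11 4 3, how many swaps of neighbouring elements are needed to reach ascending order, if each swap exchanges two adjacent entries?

36

The minimum number of adjacent swaps to sort an array equals its inversion count, since every such swap removes exactly one inversion.
Count inversions — for each element, later elements that are smaller:
33: 32, 29, 28, 15, 14, 11, 4, 3 → 8
32: 29, 28, 15, 14, 11, 4, 3 → 7
29: 28, 15, 14, 11, 4, 3 → 6
28: 15, 14, 11, 4, 3 → 5
15: 14, 11, 4, 3 → 4
14: 11, 4, 3 → 3
11: 4, 3 → 2
4: 3 → 1
3: none → 0
Total inversions: 8 + 7 + 6 + 5 + 4 + 3 + 2 + 1 + 0 = 36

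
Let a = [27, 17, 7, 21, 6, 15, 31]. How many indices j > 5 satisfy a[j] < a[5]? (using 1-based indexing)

0

The element at index 5 is 6.
Elements after it: 15, 31
None of them are smaller than 6.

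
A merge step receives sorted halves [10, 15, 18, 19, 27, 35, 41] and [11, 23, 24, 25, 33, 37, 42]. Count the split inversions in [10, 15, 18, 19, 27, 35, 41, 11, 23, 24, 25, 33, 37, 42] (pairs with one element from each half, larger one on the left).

Count, for every r in R, how many entries of L exceed r:
r = 11: 15, 18, 19, 27, 35, 41 → 6
r = 23: 27, 35, 41 → 3
r = 24: 27, 35, 41 → 3
r = 25: 27, 35, 41 → 3
r = 33: 35, 41 → 2
r = 37: 41 → 1
r = 42: none → 0
Cross-inversions: 6 + 3 + 3 + 3 + 2 + 1 + 0 = 18

Split inversions: 18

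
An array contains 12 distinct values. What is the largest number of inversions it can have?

The maximum occurs when the array is in strictly decreasing order: every one of the C(12, 2) pairs is inverted.
C(12, 2) = 12·11/2 = 66

There are 66 inversions.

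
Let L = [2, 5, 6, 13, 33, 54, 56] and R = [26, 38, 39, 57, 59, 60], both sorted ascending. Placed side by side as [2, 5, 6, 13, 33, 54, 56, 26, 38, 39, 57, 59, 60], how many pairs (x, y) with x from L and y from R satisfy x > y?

Split inversions: 7

Count, for every r in R, how many entries of L exceed r:
r = 26: 33, 54, 56 → 3
r = 38: 54, 56 → 2
r = 39: 54, 56 → 2
r = 57: none → 0
r = 59: none → 0
r = 60: none → 0
Cross-inversions: 3 + 2 + 2 + 0 + 0 + 0 = 7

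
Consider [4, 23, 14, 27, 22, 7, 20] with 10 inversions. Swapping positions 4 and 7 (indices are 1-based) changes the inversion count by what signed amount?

-3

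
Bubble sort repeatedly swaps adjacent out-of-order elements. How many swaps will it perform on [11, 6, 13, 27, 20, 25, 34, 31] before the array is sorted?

Swaps: 4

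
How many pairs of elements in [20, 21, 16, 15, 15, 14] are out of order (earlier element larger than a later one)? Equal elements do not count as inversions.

13

Element-by-element contributions:
20: 4
21: 4
16: 3
15: 1
15: 1
14: 0
Sum: 4 + 4 + 3 + 1 + 1 + 0 = 13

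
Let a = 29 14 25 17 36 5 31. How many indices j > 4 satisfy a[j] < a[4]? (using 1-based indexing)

1

The element at index 4 is 17.
Elements after it: 36, 5, 31
Those smaller than 17: 5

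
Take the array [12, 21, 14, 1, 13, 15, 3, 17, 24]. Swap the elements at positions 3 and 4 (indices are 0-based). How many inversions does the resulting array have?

Positions 3 and 4 hold 1 and 13; after swapping, the array is [12, 21, 14, 13, 1, 15, 3, 17, 24].
For each element, count later entries that are smaller:
12 → 1, 3 → 2
21 → 14, 13, 1, 15, 3, 17 → 6
14 → 13, 1, 3 → 3
13 → 1, 3 → 2
1 → none → 0
15 → 3 → 1
3 → none → 0
17 → none → 0
24 → none → 0
Sum: 2 + 6 + 3 + 2 + 0 + 1 + 0 + 0 + 0 = 14

14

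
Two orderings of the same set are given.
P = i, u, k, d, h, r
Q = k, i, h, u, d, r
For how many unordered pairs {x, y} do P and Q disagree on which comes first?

Assign each item its position (1..6) in the first ordering, then rewrite the second ordering as that position sequence:
positions: i→1, u→2, k→3, d→4, h→5, r→6
second ordering as positions: [3, 1, 5, 2, 4, 6]
Discordant pairs = inversions in this position sequence.
3: 1, 2 → 2
1: 0
5: 2, 4 → 2
2: 0
4: 0
6: 0
Total: 2 + 0 + 2 + 0 + 0 + 0 = 4

4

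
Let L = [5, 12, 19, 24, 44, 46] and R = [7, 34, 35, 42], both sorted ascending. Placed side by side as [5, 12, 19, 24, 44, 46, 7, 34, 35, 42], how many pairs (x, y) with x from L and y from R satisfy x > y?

There are 11 split inversions.

For each element r of the right run, count left-run elements greater than r:
r = 7: 12, 19, 24, 44, 46 → 5
r = 34: 44, 46 → 2
r = 35: 44, 46 → 2
r = 42: 44, 46 → 2
Cross-inversions: 5 + 2 + 2 + 2 = 11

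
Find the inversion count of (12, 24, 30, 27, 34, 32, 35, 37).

Count, for each position, how many later elements it exceeds:
12 → none → 0
24 → none → 0
30 → 27 → 1
27 → none → 0
34 → 32 → 1
32 → none → 0
35 → none → 0
37 → none → 0
Sum: 0 + 0 + 1 + 0 + 1 + 0 + 0 + 0 = 2

2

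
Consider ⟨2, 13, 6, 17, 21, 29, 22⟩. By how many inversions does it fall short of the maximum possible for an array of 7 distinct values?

Maximum inversions for 7 distinct elements is C(7, 2) = 7·6/2 = 21.
Current inversions — for each element, count later smaller elements:
2: 0
13: 1
6: 0
17: 0
21: 0
29: 1
22: 0
Current total: 0 + 1 + 0 + 0 + 0 + 1 + 0 = 2
Shortfall: 21 − 2 = 19

19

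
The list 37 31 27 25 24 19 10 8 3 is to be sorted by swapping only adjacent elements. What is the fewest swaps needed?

36

Minimum adjacent swaps = number of inversions (each swap of adjacent out-of-order elements removes one inversion and no swap can remove more).
Count inversions — for each element, later elements that are smaller:
37: 31, 27, 25, 24, 19, 10, 8, 3 → 8
31: 27, 25, 24, 19, 10, 8, 3 → 7
27: 25, 24, 19, 10, 8, 3 → 6
25: 24, 19, 10, 8, 3 → 5
24: 19, 10, 8, 3 → 4
19: 10, 8, 3 → 3
10: 8, 3 → 2
8: 3 → 1
3: none → 0
Total inversions: 8 + 7 + 6 + 5 + 4 + 3 + 2 + 1 + 0 = 36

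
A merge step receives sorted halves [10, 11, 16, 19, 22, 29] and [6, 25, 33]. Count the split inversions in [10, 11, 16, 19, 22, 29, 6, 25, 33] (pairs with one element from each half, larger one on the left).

For each element r of the right run, count left-run elements greater than r:
r = 6: 10, 11, 16, 19, 22, 29 → 6
r = 25: 29 → 1
r = 33: none → 0
Cross-inversions: 6 + 1 + 0 = 7

7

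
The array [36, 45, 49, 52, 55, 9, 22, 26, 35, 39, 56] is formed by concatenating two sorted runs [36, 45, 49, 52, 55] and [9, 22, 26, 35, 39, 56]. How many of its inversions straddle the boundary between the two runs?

24 cross-inversions

Take each right-half value and tally the left-half values above it:
r = 9: 36, 45, 49, 52, 55 → 5
r = 22: 36, 45, 49, 52, 55 → 5
r = 26: 36, 45, 49, 52, 55 → 5
r = 35: 36, 45, 49, 52, 55 → 5
r = 39: 45, 49, 52, 55 → 4
r = 56: none → 0
Cross-inversions: 5 + 5 + 5 + 5 + 4 + 0 = 24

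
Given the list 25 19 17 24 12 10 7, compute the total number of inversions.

19

For each element, count later entries that are smaller:
25 → 19, 17, 24, 12, 10, 7 → 6
19 → 17, 12, 10, 7 → 4
17 → 12, 10, 7 → 3
24 → 12, 10, 7 → 3
12 → 10, 7 → 2
10 → 7 → 1
7 → none → 0
Sum: 6 + 4 + 3 + 3 + 2 + 1 + 0 = 19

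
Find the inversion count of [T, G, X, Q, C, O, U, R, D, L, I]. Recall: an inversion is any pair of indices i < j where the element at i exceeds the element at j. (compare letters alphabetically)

34

Count, for each position, how many later elements it exceeds:
T → G, Q, C, O, R, D, L, I → 8
G → C, D → 2
X → Q, C, O, U, R, D, L, I → 8
Q → C, O, D, L, I → 5
C → none → 0
O → D, L, I → 3
U → R, D, L, I → 4
R → D, L, I → 3
D → none → 0
L → I → 1
I → none → 0
Sum: 8 + 2 + 8 + 5 + 0 + 3 + 4 + 3 + 0 + 1 + 0 = 34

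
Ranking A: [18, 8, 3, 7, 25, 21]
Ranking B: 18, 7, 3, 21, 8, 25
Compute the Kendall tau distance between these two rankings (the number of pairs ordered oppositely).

Assign each item its position (1..6) in the first ordering, then rewrite the second ordering as that position sequence:
positions: 18→1, 8→2, 3→3, 7→4, 25→5, 21→6
second ordering as positions: [1, 4, 3, 6, 2, 5]
Discordant pairs = inversions in this position sequence.
1: 0
4: 3, 2 → 2
3: 2 → 1
6: 2, 5 → 2
2: 0
5: 0
Total: 0 + 2 + 1 + 2 + 0 + 0 = 5

Discordant pairs: 5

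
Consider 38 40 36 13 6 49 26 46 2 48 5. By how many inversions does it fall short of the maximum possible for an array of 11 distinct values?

23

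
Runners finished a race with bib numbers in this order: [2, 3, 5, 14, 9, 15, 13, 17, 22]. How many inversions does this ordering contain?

Element-by-element contributions:
2: 0
3: 0
5: 0
14: 2
9: 0
15: 1
13: 0
17: 0
22: 0
Sum: 0 + 0 + 0 + 2 + 0 + 1 + 0 + 0 + 0 = 3

Inversions: 3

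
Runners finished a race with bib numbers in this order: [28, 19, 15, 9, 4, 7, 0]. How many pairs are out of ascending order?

For each element, count later entries that are smaller:
28 → 19, 15, 9, 4, 7, 0 → 6
19 → 15, 9, 4, 7, 0 → 5
15 → 9, 4, 7, 0 → 4
9 → 4, 7, 0 → 3
4 → 0 → 1
7 → 0 → 1
0 → none → 0
Sum: 6 + 5 + 4 + 3 + 1 + 1 + 0 = 20

20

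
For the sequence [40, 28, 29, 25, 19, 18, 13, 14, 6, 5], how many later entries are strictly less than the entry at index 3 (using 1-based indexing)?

7

The element at index 3 is 29.
Elements after it: 25, 19, 18, 13, 14, 6, 5
Those smaller than 29: 25, 19, 18, 13, 14, 6, 5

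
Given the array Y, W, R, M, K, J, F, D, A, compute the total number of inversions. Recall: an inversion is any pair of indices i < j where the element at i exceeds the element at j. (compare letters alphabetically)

36

For each element, count later entries that are smaller:
Y: 8
W: 7
R: 6
M: 5
K: 4
J: 3
F: 2
D: 1
A: 0
Sum: 8 + 7 + 6 + 5 + 4 + 3 + 2 + 1 + 0 = 36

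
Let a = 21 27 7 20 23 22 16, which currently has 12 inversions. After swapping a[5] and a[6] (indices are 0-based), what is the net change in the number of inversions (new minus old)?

-1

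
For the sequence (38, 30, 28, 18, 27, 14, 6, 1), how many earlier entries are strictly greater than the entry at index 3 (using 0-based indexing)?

3 such elements

The element at index 3 is 18.
Elements before it: 38, 30, 28
Those larger than 18: 38, 30, 28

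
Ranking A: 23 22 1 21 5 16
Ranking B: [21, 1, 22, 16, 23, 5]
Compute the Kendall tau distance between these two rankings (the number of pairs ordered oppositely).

Discordant pairs: 8

Assign each item its position (1..6) in the first ordering, then rewrite the second ordering as that position sequence:
positions: 23→1, 22→2, 1→3, 21→4, 5→5, 16→6
second ordering as positions: [4, 3, 2, 6, 1, 5]
Discordant pairs = inversions in this position sequence.
4: 3, 2, 1 → 3
3: 2, 1 → 2
2: 1 → 1
6: 1, 5 → 2
1: 0
5: 0
Total: 3 + 2 + 1 + 2 + 0 + 0 = 8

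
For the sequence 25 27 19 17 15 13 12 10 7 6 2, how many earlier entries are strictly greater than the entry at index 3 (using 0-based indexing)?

3

The element at index 3 is 17.
Elements before it: 25, 27, 19
Those larger than 17: 25, 27, 19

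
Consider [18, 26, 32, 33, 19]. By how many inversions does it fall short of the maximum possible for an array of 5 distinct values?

Maximum inversions for 5 distinct elements is C(5, 2) = 5·4/2 = 10.
Current inversions — for each element, count later smaller elements:
18: 0
26: 1
32: 1
33: 1
19: 0
Current total: 0 + 1 + 1 + 1 + 0 = 3
Shortfall: 10 − 3 = 7

7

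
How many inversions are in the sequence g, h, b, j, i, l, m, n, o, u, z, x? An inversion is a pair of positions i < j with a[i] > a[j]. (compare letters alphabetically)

4 out-of-order pairs

Sweep left to right; for each value list the smaller values that follow it:
g → b → 1
h → b → 1
b → none → 0
j → i → 1
i → none → 0
l → none → 0
m → none → 0
n → none → 0
o → none → 0
u → none → 0
z → x → 1
x → none → 0
Sum: 1 + 1 + 0 + 1 + 0 + 0 + 0 + 0 + 0 + 0 + 1 + 0 = 4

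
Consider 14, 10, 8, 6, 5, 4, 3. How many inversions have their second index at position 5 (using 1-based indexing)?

The element at index 5 is 5.
Elements before it: 14, 10, 8, 6
Those larger than 5: 14, 10, 8, 6

4 such elements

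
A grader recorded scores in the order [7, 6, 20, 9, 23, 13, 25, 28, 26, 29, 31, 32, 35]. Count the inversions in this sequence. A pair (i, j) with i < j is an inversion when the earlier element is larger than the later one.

5

Count, for each position, how many later elements it exceeds:
7 → 6 → 1
6 → none → 0
20 → 9, 13 → 2
9 → none → 0
23 → 13 → 1
13 → none → 0
25 → none → 0
28 → 26 → 1
26 → none → 0
29 → none → 0
31 → none → 0
32 → none → 0
35 → none → 0
Sum: 1 + 0 + 2 + 0 + 1 + 0 + 0 + 1 + 0 + 0 + 0 + 0 + 0 = 5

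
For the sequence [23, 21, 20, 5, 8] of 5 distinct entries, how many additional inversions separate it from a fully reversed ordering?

1 inversion short

Maximum inversions for 5 distinct elements is C(5, 2) = 5·4/2 = 10.
Current inversions — for each element, count later smaller elements:
23: 4
21: 3
20: 2
5: 0
8: 0
Current total: 4 + 3 + 2 + 0 + 0 = 9
Shortfall: 10 − 9 = 1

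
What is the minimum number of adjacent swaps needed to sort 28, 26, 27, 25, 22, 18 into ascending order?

14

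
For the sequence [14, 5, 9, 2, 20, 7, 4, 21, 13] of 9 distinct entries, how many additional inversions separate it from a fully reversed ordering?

20

Maximum inversions for 9 distinct elements is C(9, 2) = 9·8/2 = 36.
Current inversions — for each element, count later smaller elements:
14: 6
5: 2
9: 3
2: 0
20: 3
7: 1
4: 0
21: 1
13: 0
Current total: 6 + 2 + 3 + 0 + 3 + 1 + 0 + 1 + 0 = 16
Shortfall: 36 − 16 = 20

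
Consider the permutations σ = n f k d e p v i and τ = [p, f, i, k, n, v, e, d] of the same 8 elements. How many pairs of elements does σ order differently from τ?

Discordant pairs: 15

Assign each item its position (1..8) in the first ordering, then rewrite the second ordering as that position sequence:
positions: n→1, f→2, k→3, d→4, e→5, p→6, v→7, i→8
second ordering as positions: [6, 2, 8, 3, 1, 7, 5, 4]
Discordant pairs = inversions in this position sequence.
6: 2, 3, 1, 5, 4 → 5
2: 1 → 1
8: 3, 1, 7, 5, 4 → 5
3: 1 → 1
1: 0
7: 5, 4 → 2
5: 4 → 1
4: 0
Total: 5 + 1 + 5 + 1 + 0 + 2 + 1 + 0 = 15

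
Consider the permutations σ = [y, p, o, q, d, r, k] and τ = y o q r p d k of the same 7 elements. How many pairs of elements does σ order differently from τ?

Discordant pairs: 4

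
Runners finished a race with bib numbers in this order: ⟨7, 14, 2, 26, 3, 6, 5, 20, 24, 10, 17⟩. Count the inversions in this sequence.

Element-by-element contributions:
7: 4
14: 5
2: 0
26: 7
3: 0
6: 1
5: 0
20: 2
24: 2
10: 0
17: 0
Sum: 4 + 5 + 0 + 7 + 0 + 1 + 0 + 2 + 2 + 0 + 0 = 21

21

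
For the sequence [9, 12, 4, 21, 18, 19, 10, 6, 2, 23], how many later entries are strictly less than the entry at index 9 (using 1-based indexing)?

The element at index 9 is 2.
Elements after it: 23
None of them are smaller than 2.

0 such elements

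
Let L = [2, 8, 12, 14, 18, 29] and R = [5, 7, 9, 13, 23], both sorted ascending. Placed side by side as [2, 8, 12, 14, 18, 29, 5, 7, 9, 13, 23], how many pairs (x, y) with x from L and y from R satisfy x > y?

For each element r of the right run, count left-run elements greater than r:
r = 5: 8, 12, 14, 18, 29 → 5
r = 7: 8, 12, 14, 18, 29 → 5
r = 9: 12, 14, 18, 29 → 4
r = 13: 14, 18, 29 → 3
r = 23: 29 → 1
Cross-inversions: 5 + 5 + 4 + 3 + 1 = 18

18 cross-inversions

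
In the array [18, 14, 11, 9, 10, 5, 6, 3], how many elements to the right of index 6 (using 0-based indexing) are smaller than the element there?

1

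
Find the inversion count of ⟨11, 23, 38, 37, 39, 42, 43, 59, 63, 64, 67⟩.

1

Element-by-element contributions:
11 → none → 0
23 → none → 0
38 → 37 → 1
37 → none → 0
39 → none → 0
42 → none → 0
43 → none → 0
59 → none → 0
63 → none → 0
64 → none → 0
67 → none → 0
Sum: 0 + 0 + 1 + 0 + 0 + 0 + 0 + 0 + 0 + 0 + 0 = 1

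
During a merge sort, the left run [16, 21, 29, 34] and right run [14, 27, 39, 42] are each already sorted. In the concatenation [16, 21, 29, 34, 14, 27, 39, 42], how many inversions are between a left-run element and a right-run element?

6 cross-inversions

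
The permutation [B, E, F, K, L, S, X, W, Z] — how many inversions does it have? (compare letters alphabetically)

1

For each element, count later entries that are smaller:
B: 0
E: 0
F: 0
K: 0
L: 0
S: 0
X: 1
W: 0
Z: 0
Sum: 0 + 0 + 0 + 0 + 0 + 0 + 1 + 0 + 0 = 1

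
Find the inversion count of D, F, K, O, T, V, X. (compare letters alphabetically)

Out-of-order index pairs (1-indexed):
(none)
That's 0 pairs.

0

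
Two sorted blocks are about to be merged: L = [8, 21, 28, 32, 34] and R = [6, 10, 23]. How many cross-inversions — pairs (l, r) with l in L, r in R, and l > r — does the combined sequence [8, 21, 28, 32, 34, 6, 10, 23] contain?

Take each right-half value and tally the left-half values above it:
r = 6: 8, 21, 28, 32, 34 → 5
r = 10: 21, 28, 32, 34 → 4
r = 23: 28, 32, 34 → 3
Cross-inversions: 5 + 4 + 3 = 12

12 split inversions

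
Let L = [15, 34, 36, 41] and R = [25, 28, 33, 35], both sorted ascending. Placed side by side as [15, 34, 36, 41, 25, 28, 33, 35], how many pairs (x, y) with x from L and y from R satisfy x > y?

Take each right-half value and tally the left-half values above it:
r = 25: 34, 36, 41 → 3
r = 28: 34, 36, 41 → 3
r = 33: 34, 36, 41 → 3
r = 35: 36, 41 → 2
Cross-inversions: 3 + 3 + 3 + 2 = 11

11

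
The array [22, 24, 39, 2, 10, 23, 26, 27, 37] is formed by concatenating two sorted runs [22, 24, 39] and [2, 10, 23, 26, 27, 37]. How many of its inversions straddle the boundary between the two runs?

For each element r of the right run, count left-run elements greater than r:
r = 2: 22, 24, 39 → 3
r = 10: 22, 24, 39 → 3
r = 23: 24, 39 → 2
r = 26: 39 → 1
r = 27: 39 → 1
r = 37: 39 → 1
Cross-inversions: 3 + 3 + 2 + 1 + 1 + 1 = 11

11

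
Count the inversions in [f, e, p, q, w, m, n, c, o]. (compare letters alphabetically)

17

Sweep left to right; for each value list the smaller values that follow it:
f → e, c → 2
e → c → 1
p → m, n, c, o → 4
q → m, n, c, o → 4
w → m, n, c, o → 4
m → c → 1
n → c → 1
c → none → 0
o → none → 0
Sum: 2 + 1 + 4 + 4 + 4 + 1 + 1 + 0 + 0 = 17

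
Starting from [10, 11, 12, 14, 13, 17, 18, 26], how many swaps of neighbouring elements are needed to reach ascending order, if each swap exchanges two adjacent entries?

Minimum adjacent swaps = number of inversions (each swap of adjacent out-of-order elements removes one inversion and no swap can remove more).
Count inversions — for each element, later elements that are smaller:
10: none → 0
11: none → 0
12: none → 0
14: 13 → 1
13: none → 0
17: none → 0
18: none → 0
26: none → 0
Total inversions: 0 + 0 + 0 + 1 + 0 + 0 + 0 + 0 = 1

1 adjacent swap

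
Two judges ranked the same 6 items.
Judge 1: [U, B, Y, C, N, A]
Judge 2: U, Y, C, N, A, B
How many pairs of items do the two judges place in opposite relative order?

Assign each item its position (1..6) in the first ordering, then rewrite the second ordering as that position sequence:
positions: U→1, B→2, Y→3, C→4, N→5, A→6
second ordering as positions: [1, 3, 4, 5, 6, 2]
Discordant pairs = inversions in this position sequence.
1: 0
3: 2 → 1
4: 2 → 1
5: 2 → 1
6: 2 → 1
2: 0
Total: 0 + 1 + 1 + 1 + 1 + 0 = 4

There are 4 discordant pairs.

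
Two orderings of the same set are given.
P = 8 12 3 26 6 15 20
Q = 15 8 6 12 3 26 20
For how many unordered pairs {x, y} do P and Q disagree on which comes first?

Assign each item its position (1..7) in the first ordering, then rewrite the second ordering as that position sequence:
positions: 8→1, 12→2, 3→3, 26→4, 6→5, 15→6, 20→7
second ordering as positions: [6, 1, 5, 2, 3, 4, 7]
Discordant pairs = inversions in this position sequence.
6: 1, 5, 2, 3, 4 → 5
1: 0
5: 2, 3, 4 → 3
2: 0
3: 0
4: 0
7: 0
Total: 5 + 0 + 3 + 0 + 0 + 0 + 0 = 8

8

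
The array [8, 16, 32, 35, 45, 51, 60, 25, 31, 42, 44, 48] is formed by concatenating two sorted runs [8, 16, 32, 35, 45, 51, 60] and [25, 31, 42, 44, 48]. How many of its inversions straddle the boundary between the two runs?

For each element r of the right run, count left-run elements greater than r:
r = 25: 32, 35, 45, 51, 60 → 5
r = 31: 32, 35, 45, 51, 60 → 5
r = 42: 45, 51, 60 → 3
r = 44: 45, 51, 60 → 3
r = 48: 51, 60 → 2
Cross-inversions: 5 + 5 + 3 + 3 + 2 = 18

Cross-inversions: 18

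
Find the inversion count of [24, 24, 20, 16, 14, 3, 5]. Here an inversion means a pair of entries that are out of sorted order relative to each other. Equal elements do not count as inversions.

For each element, count later entries that are smaller:
24 → 20, 16, 14, 3, 5 → 5
24 → 20, 16, 14, 3, 5 → 5
20 → 16, 14, 3, 5 → 4
16 → 14, 3, 5 → 3
14 → 3, 5 → 2
3 → none → 0
5 → none → 0
Sum: 5 + 5 + 4 + 3 + 2 + 0 + 0 = 19

19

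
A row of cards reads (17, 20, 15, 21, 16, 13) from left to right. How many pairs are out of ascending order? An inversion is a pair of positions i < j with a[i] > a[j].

Inversion pairs (indices are 0-based):
(0,2): 17 > 15
(0,4): 17 > 16
(0,5): 17 > 13
(1,2): 20 > 15
(1,4): 20 > 16
(1,5): 20 > 13
(2,5): 15 > 13
(3,4): 21 > 16
(3,5): 21 > 13
(4,5): 16 > 13
That's 10 pairs.

10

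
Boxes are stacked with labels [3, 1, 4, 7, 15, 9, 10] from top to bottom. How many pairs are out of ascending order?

Out-of-order index pairs (0-indexed):
(0,1): 3 > 1
(4,5): 15 > 9
(4,6): 15 > 10
That's 3 pairs.

3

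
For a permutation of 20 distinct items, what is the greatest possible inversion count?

190 inversions

The maximum occurs when the array is in strictly decreasing order: every one of the C(20, 2) pairs is inverted.
C(20, 2) = 20·19/2 = 190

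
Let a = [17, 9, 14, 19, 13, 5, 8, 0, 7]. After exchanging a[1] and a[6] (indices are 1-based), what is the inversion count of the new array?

There are 21 inversions.

Positions 1 and 6 hold 17 and 5; after swapping, the array is [5, 9, 14, 19, 13, 17, 8, 0, 7].
Count, for each position, how many later elements it exceeds:
5 → 0 → 1
9 → 8, 0, 7 → 3
14 → 13, 8, 0, 7 → 4
19 → 13, 17, 8, 0, 7 → 5
13 → 8, 0, 7 → 3
17 → 8, 0, 7 → 3
8 → 0, 7 → 2
0 → none → 0
7 → none → 0
Sum: 1 + 3 + 4 + 5 + 3 + 3 + 2 + 0 + 0 = 21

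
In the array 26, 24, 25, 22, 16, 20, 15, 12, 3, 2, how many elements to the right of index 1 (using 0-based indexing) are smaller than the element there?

7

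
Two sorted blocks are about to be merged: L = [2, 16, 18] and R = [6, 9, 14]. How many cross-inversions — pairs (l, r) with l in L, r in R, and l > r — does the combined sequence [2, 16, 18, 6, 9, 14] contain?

Cross-inversions: 6

For each element r of the right run, count left-run elements greater than r:
r = 6: 16, 18 → 2
r = 9: 16, 18 → 2
r = 14: 16, 18 → 2
Cross-inversions: 2 + 2 + 2 = 6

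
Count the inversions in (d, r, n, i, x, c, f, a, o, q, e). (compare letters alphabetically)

30

Count, for each position, how many later elements it exceeds:
d → c, a → 2
r → n, i, c, f, a, o, q, e → 8
n → i, c, f, a, e → 5
i → c, f, a, e → 4
x → c, f, a, o, q, e → 6
c → a → 1
f → a, e → 2
a → none → 0
o → e → 1
q → e → 1
e → none → 0
Sum: 2 + 8 + 5 + 4 + 6 + 1 + 2 + 0 + 1 + 1 + 0 = 30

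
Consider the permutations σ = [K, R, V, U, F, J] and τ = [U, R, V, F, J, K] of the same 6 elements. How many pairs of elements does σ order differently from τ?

7

Assign each item its position (1..6) in the first ordering, then rewrite the second ordering as that position sequence:
positions: K→1, R→2, V→3, U→4, F→5, J→6
second ordering as positions: [4, 2, 3, 5, 6, 1]
Discordant pairs = inversions in this position sequence.
4: 2, 3, 1 → 3
2: 1 → 1
3: 1 → 1
5: 1 → 1
6: 1 → 1
1: 0
Total: 3 + 1 + 1 + 1 + 1 + 0 = 7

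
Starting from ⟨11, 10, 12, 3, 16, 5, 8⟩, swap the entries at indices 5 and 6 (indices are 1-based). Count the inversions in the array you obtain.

11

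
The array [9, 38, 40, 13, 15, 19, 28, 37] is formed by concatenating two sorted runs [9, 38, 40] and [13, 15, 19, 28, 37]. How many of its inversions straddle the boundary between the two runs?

Take each right-half value and tally the left-half values above it:
r = 13: 38, 40 → 2
r = 15: 38, 40 → 2
r = 19: 38, 40 → 2
r = 28: 38, 40 → 2
r = 37: 38, 40 → 2
Cross-inversions: 2 + 2 + 2 + 2 + 2 = 10

10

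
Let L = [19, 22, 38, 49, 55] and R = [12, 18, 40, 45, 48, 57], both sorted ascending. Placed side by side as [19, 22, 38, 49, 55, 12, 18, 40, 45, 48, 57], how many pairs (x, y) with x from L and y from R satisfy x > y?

Take each right-half value and tally the left-half values above it:
r = 12: 19, 22, 38, 49, 55 → 5
r = 18: 19, 22, 38, 49, 55 → 5
r = 40: 49, 55 → 2
r = 45: 49, 55 → 2
r = 48: 49, 55 → 2
r = 57: none → 0
Cross-inversions: 5 + 5 + 2 + 2 + 2 + 0 = 16

16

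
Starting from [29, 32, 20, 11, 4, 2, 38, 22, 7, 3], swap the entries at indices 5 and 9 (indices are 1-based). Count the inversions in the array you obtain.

Inversions: 32

Positions 5 and 9 hold 4 and 7; after swapping, the array is [29, 32, 20, 11, 7, 2, 38, 22, 4, 3].
Count, for each position, how many later elements it exceeds:
29 → 20, 11, 7, 2, 22, 4, 3 → 7
32 → 20, 11, 7, 2, 22, 4, 3 → 7
20 → 11, 7, 2, 4, 3 → 5
11 → 7, 2, 4, 3 → 4
7 → 2, 4, 3 → 3
2 → none → 0
38 → 22, 4, 3 → 3
22 → 4, 3 → 2
4 → 3 → 1
3 → none → 0
Sum: 7 + 7 + 5 + 4 + 3 + 0 + 3 + 2 + 1 + 0 = 32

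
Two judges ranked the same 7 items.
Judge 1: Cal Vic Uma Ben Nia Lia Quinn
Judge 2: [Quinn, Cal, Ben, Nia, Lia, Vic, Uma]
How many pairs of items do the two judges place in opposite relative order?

12 discordant pairs

Assign each item its position (1..7) in the first ordering, then rewrite the second ordering as that position sequence:
positions: Cal→1, Vic→2, Uma→3, Ben→4, Nia→5, Lia→6, Quinn→7
second ordering as positions: [7, 1, 4, 5, 6, 2, 3]
Discordant pairs = inversions in this position sequence.
7: 1, 4, 5, 6, 2, 3 → 6
1: 0
4: 2, 3 → 2
5: 2, 3 → 2
6: 2, 3 → 2
2: 0
3: 0
Total: 6 + 0 + 2 + 2 + 2 + 0 + 0 = 12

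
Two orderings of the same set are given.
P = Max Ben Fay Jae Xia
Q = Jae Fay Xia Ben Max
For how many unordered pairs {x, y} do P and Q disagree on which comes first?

Assign each item its position (1..5) in the first ordering, then rewrite the second ordering as that position sequence:
positions: Max→1, Ben→2, Fay→3, Jae→4, Xia→5
second ordering as positions: [4, 3, 5, 2, 1]
Discordant pairs = inversions in this position sequence.
4: 3, 2, 1 → 3
3: 2, 1 → 2
5: 2, 1 → 2
2: 1 → 1
1: 0
Total: 3 + 2 + 2 + 1 + 0 = 8

8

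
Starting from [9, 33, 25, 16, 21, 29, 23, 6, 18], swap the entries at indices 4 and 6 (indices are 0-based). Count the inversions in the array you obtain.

Positions 4 and 6 hold 21 and 23; after swapping, the array is [9, 33, 25, 16, 23, 29, 21, 6, 18].
Element-by-element contributions:
9: 1
33: 7
25: 5
16: 1
23: 3
29: 3
21: 2
6: 0
18: 0
Sum: 1 + 7 + 5 + 1 + 3 + 3 + 2 + 0 + 0 = 22

22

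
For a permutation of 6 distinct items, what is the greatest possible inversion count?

15

A reversed (strictly descending) arrangement makes every pair an inversion, giving C(6, 2) inversions.
C(6, 2) = 6·5/2 = 15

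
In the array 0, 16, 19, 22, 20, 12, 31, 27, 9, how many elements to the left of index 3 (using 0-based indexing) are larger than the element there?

0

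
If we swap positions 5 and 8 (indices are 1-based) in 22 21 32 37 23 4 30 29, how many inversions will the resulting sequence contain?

Positions 5 and 8 hold 23 and 29; after swapping, the array is [22, 21, 32, 37, 29, 4, 30, 23].
Count, for each position, how many later elements it exceeds:
22: 2
21: 1
32: 4
37: 4
29: 2
4: 0
30: 1
23: 0
Sum: 2 + 1 + 4 + 4 + 2 + 0 + 1 + 0 = 14

Inversions: 14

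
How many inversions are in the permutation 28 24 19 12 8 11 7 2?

Count, for each position, how many later elements it exceeds:
28 → 24, 19, 12, 8, 11, 7, 2 → 7
24 → 19, 12, 8, 11, 7, 2 → 6
19 → 12, 8, 11, 7, 2 → 5
12 → 8, 11, 7, 2 → 4
8 → 7, 2 → 2
11 → 7, 2 → 2
7 → 2 → 1
2 → none → 0
Sum: 7 + 6 + 5 + 4 + 2 + 2 + 1 + 0 = 27

27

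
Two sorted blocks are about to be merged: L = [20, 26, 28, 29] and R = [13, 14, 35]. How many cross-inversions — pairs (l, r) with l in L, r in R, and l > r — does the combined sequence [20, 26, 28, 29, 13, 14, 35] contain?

Split inversions: 8

Count, for every r in R, how many entries of L exceed r:
r = 13: 20, 26, 28, 29 → 4
r = 14: 20, 26, 28, 29 → 4
r = 35: none → 0
Cross-inversions: 4 + 4 + 0 = 8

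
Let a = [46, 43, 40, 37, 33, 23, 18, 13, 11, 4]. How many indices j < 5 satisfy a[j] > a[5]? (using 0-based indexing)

The element at index 5 is 23.
Elements before it: 46, 43, 40, 37, 33
Those larger than 23: 46, 43, 40, 37, 33

5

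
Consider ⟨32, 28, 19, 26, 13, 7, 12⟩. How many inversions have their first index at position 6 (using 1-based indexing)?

0 such elements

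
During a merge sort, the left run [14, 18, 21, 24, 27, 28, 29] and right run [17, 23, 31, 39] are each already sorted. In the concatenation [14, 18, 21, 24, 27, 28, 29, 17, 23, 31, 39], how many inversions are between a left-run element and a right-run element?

10 cross-inversions

Take each right-half value and tally the left-half values above it:
r = 17: 18, 21, 24, 27, 28, 29 → 6
r = 23: 24, 27, 28, 29 → 4
r = 31: none → 0
r = 39: none → 0
Cross-inversions: 6 + 4 + 0 + 0 = 10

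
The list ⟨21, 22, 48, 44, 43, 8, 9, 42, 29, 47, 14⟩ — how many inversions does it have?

29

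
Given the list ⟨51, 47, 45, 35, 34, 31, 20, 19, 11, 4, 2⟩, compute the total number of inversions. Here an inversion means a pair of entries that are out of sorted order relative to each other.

55 inversions

Element-by-element contributions:
51: 10
47: 9
45: 8
35: 7
34: 6
31: 5
20: 4
19: 3
11: 2
4: 1
2: 0
Sum: 10 + 9 + 8 + 7 + 6 + 5 + 4 + 3 + 2 + 1 + 0 = 55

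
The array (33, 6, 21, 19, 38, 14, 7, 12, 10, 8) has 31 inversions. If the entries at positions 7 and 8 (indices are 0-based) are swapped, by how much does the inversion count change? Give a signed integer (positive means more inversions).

-1

Positions 7 and 8 hold 12 and 10; after swapping, the array is [33, 6, 21, 19, 38, 14, 7, 10, 12, 8].
Count, for each position, how many later elements it exceeds:
33 → 6, 21, 19, 14, 7, 10, 12, 8 → 8
6 → none → 0
21 → 19, 14, 7, 10, 12, 8 → 6
19 → 14, 7, 10, 12, 8 → 5
38 → 14, 7, 10, 12, 8 → 5
14 → 7, 10, 12, 8 → 4
7 → none → 0
10 → 8 → 1
12 → 8 → 1
8 → none → 0
Sum: 8 + 0 + 6 + 5 + 5 + 4 + 0 + 1 + 1 + 0 = 30
Change: 30 − 31 = -1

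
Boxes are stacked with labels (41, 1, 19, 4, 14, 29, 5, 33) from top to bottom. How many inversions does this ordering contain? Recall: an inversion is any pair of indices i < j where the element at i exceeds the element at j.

12

Sweep left to right; for each value list the smaller values that follow it:
41 → 1, 19, 4, 14, 29, 5, 33 → 7
1 → none → 0
19 → 4, 14, 5 → 3
4 → none → 0
14 → 5 → 1
29 → 5 → 1
5 → none → 0
33 → none → 0
Sum: 7 + 0 + 3 + 0 + 1 + 1 + 0 + 0 = 12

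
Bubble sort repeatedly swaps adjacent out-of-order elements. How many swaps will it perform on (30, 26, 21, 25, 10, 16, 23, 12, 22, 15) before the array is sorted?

33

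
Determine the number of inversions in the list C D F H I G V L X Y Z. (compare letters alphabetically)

Element-by-element contributions:
C → none → 0
D → none → 0
F → none → 0
H → G → 1
I → G → 1
G → none → 0
V → L → 1
L → none → 0
X → none → 0
Y → none → 0
Z → none → 0
Sum: 0 + 0 + 0 + 1 + 1 + 0 + 1 + 0 + 0 + 0 + 0 = 3

3 inversions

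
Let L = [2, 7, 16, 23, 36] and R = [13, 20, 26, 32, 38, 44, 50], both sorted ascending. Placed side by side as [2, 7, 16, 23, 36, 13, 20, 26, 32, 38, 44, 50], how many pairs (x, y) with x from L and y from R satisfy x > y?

Count, for every r in R, how many entries of L exceed r:
r = 13: 16, 23, 36 → 3
r = 20: 23, 36 → 2
r = 26: 36 → 1
r = 32: 36 → 1
r = 38: none → 0
r = 44: none → 0
r = 50: none → 0
Cross-inversions: 3 + 2 + 1 + 1 + 0 + 0 + 0 = 7

7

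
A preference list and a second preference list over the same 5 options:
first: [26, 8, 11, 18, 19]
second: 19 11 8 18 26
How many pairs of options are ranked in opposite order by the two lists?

Assign each item its position (1..5) in the first ordering, then rewrite the second ordering as that position sequence:
positions: 26→1, 8→2, 11→3, 18→4, 19→5
second ordering as positions: [5, 3, 2, 4, 1]
Discordant pairs = inversions in this position sequence.
5: 3, 2, 4, 1 → 4
3: 2, 1 → 2
2: 1 → 1
4: 1 → 1
1: 0
Total: 4 + 2 + 1 + 1 + 0 = 8

8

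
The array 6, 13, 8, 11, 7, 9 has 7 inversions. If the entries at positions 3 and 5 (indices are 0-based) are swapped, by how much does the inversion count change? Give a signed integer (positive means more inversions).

Positions 3 and 5 hold 11 and 9; after swapping, the array is [6, 13, 8, 9, 7, 11].
Count, for each position, how many later elements it exceeds:
6 → none → 0
13 → 8, 9, 7, 11 → 4
8 → 7 → 1
9 → 7 → 1
7 → none → 0
11 → none → 0
Sum: 0 + 4 + 1 + 1 + 0 + 0 = 6
Change: 6 − 7 = -1

-1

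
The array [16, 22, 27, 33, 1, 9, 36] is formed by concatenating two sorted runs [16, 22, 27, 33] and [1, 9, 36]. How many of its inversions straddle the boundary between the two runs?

Take each right-half value and tally the left-half values above it:
r = 1: 16, 22, 27, 33 → 4
r = 9: 16, 22, 27, 33 → 4
r = 36: none → 0
Cross-inversions: 4 + 4 + 0 = 8

There are 8 split inversions.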